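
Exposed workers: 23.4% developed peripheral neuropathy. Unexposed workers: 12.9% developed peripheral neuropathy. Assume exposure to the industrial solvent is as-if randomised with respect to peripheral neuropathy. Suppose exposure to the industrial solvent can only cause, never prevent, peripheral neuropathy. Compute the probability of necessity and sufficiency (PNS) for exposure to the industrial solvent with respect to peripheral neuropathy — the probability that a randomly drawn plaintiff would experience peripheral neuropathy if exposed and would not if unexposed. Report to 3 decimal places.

PNS ≈ 0.105

p₁ = 0.234, p₀ = 0.129.
Under exogeneity and monotonicity, PNS = p₁ − p₀.
PNS = 0.234 − 0.129 = 0.105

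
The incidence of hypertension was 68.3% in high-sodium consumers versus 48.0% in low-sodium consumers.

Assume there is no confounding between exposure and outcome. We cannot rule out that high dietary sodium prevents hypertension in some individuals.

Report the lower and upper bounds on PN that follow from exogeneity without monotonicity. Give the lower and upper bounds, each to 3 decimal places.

p₁ = 0.683, p₀ = 0.48.
Under exogeneity alone the bounds on PN are max{0,(p₁−p₀)/p₁} ≤ PN ≤ min{1,(1−p₀)/p₁}.
  lower = (p₁ − p₀)/p₁ = 0.203 / 0.683 ≈ 0.2972
  upper = min{1, (1 − p₀)/p₁} = 0.52 / 0.683 ≈ 0.7613

0.297 ≤ PN ≤ 0.761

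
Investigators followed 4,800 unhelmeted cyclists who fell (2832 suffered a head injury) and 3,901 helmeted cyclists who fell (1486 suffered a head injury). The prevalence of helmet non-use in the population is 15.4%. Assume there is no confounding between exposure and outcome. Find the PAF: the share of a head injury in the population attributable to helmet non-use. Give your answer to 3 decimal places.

PAF ≈ 0.078

p₁ = P(outcome | exposed) = 2832/4800 = 0.59
p₀ = P(outcome | unexposed) = 1486/3901 = 0.38093
Overall risk P(Y=1) = π·p₁ + (1−π)·p₀ = 0.154×0.59 + 0.846×0.38093 = 0.41313.
Under exogeneity, PAF = [P(Y=1) − p₀] / P(Y=1).
PAF = (0.41313 − 0.38093) / 0.41313 ≈ 0.0779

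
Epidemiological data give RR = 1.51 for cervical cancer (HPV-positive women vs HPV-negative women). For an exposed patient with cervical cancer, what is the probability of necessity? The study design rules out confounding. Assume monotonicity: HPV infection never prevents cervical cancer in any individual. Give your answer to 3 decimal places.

PN ≈ 0.338

Under exogeneity and monotonicity, PN = (RR − 1) / RR = 1 − 1/RR.
PN = (1.51 − 1) / 1.51 = 0.51 / 1.51 ≈ 0.3377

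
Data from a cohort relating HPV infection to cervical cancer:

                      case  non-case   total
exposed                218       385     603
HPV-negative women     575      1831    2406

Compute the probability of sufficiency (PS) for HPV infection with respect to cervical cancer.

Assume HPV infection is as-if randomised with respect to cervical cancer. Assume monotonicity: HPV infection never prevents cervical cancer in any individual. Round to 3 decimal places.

p₁ = P(outcome | exposed) = 218/603 = 0.36153
p₀ = P(outcome | unexposed) = 575/2406 = 0.23899
Under exogeneity and monotonicity, PS = (p₁ − p₀) / (1 − p₀).
PS = (0.36153 − 0.23899) / (1 − 0.23899) = 0.12254 / 0.76101 ≈ 0.1610

PS ≈ 0.161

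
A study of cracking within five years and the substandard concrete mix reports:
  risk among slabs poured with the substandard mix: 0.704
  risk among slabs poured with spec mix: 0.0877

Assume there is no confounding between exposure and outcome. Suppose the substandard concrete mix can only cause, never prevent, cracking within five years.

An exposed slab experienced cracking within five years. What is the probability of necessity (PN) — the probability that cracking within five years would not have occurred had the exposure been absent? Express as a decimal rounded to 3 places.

PN ≈ 0.875

Let p₁ = 0.704, p₀ = 0.0877.
Under exogeneity and monotonicity, PN = (p₁ − p₀) / p₁.
PN = (0.704 − 0.0877) / 0.704 = 0.6163 / 0.704 ≈ 0.8754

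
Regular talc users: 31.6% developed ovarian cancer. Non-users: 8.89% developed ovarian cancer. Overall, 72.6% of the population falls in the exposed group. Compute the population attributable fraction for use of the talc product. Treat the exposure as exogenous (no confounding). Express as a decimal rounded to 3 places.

PAF ≈ 0.650

p₁ = 0.316, p₀ = 0.0889.
Overall risk P(Y=1) = π·p₁ + (1−π)·p₀ = 0.726×0.316 + 0.274×0.0889 = 0.25377.
Under exogeneity, PAF = [P(Y=1) − p₀] / P(Y=1).
PAF = (0.25377 − 0.0889) / 0.25377 ≈ 0.6497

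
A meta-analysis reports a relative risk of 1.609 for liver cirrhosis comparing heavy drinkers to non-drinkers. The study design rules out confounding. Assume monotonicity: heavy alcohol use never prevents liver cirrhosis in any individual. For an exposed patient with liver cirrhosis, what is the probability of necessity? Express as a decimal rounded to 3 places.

Under exogeneity and monotonicity, PN = (RR − 1) / RR = 1 − 1/RR.
PN = (1.609 − 1) / 1.609 = 0.609 / 1.609 ≈ 0.3785

PN ≈ 0.378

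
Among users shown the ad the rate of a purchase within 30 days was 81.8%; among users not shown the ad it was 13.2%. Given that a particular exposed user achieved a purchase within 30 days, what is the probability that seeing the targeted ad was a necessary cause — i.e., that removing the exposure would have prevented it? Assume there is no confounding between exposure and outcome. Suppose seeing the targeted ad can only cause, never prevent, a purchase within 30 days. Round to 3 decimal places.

PN ≈ 0.839

p₁ = 0.818, p₀ = 0.132.
Under exogeneity and monotonicity, PN = (p₁ − p₀) / p₁.
PN = (0.818 − 0.132) / 0.818 = 0.686 / 0.818 ≈ 0.8386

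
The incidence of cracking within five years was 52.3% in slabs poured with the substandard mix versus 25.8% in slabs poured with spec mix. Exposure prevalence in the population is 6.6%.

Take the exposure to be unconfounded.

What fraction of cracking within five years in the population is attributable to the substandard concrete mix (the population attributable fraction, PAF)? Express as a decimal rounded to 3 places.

PAF ≈ 0.063

p₁ = 0.523, p₀ = 0.258.
Overall risk P(Y=1) = π·p₁ + (1−π)·p₀ = 0.066×0.523 + 0.934×0.258 = 0.27549.
Under exogeneity, PAF = [P(Y=1) − p₀] / P(Y=1).
PAF = (0.27549 − 0.258) / 0.27549 ≈ 0.0635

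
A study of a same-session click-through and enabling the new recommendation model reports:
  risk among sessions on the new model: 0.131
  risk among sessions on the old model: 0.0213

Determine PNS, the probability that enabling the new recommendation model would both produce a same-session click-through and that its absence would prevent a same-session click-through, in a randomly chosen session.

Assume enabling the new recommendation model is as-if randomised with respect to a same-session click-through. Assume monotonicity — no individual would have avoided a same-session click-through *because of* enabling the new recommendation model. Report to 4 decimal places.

PNS ≈ 0.1097

Let p₁ = 0.131, p₀ = 0.0213.
Under exogeneity and monotonicity, PNS = p₁ − p₀.
PNS = 0.131 − 0.0213 = 0.1097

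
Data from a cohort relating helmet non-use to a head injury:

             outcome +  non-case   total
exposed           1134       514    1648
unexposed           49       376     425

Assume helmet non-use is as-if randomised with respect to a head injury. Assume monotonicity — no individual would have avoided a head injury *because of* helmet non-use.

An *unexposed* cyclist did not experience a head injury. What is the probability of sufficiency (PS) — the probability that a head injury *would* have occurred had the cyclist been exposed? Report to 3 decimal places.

PS ≈ 0.647

p₁ = P(outcome | exposed) = 1134/1648 = 0.68811
p₀ = P(outcome | unexposed) = 49/425 = 0.11529
Under exogeneity and monotonicity, PS = (p₁ − p₀)/(1 − p₀).
PS = (0.68811 − 0.11529) / 0.88471 ≈ 0.6475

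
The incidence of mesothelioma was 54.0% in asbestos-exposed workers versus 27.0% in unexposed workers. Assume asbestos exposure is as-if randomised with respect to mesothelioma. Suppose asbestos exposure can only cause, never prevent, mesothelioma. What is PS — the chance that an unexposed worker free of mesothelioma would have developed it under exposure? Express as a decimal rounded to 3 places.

PS ≈ 0.370

p₁ = 0.54, p₀ = 0.27.
Under exogeneity and monotonicity, PS = (p₁ − p₀) / (1 − p₀).
PS = (0.54 − 0.27) / (1 − 0.27) = 0.27 / 0.73 ≈ 0.3699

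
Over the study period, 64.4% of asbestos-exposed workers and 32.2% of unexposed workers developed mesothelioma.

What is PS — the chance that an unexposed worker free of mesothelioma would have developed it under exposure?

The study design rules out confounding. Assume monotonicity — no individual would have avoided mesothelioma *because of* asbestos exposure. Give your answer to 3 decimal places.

p₁ = 0.644, p₀ = 0.322.
Under exogeneity and monotonicity, PS = (p₁ − p₀) / (1 − p₀).
PS = (0.644 − 0.322) / (1 − 0.322) = 0.322 / 0.678 ≈ 0.4749

PS ≈ 0.475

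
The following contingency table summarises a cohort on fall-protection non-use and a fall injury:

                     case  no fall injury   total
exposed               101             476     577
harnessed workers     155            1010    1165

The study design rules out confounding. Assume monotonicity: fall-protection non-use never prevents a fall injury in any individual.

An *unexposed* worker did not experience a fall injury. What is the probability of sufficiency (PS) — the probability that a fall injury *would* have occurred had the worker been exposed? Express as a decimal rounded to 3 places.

PS ≈ 0.048

p₁ = P(outcome | exposed) = 101/577 = 0.17504
p₀ = P(outcome | unexposed) = 155/1165 = 0.13305
Under exogeneity and monotonicity, PS = (p₁ − p₀)/(1 − p₀).
PS = (0.17504 − 0.13305) / 0.86695 ≈ 0.0484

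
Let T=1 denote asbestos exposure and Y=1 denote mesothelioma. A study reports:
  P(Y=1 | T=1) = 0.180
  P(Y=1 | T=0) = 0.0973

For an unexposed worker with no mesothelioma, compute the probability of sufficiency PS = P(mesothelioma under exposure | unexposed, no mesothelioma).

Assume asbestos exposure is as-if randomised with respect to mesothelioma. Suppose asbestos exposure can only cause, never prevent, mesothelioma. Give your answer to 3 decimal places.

PS ≈ 0.092

Let p₁ = 0.18, p₀ = 0.0973.
Under exogeneity and monotonicity, PS = (p₁ − p₀) / (1 − p₀).
PS = (0.18 − 0.0973) / (1 − 0.0973) = 0.0827 / 0.9027 ≈ 0.0916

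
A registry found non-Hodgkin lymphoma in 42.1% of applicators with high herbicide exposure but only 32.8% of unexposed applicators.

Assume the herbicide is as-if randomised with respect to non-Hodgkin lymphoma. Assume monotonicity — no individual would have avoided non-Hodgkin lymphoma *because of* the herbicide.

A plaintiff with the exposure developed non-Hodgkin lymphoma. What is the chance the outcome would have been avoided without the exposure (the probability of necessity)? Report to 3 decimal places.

p₁ = 0.421, p₀ = 0.328.
Under exogeneity and monotonicity, PN = (p₁ − p₀) / p₁.
PN = (0.421 − 0.328) / 0.421 = 0.093 / 0.421 ≈ 0.2209

PN ≈ 0.221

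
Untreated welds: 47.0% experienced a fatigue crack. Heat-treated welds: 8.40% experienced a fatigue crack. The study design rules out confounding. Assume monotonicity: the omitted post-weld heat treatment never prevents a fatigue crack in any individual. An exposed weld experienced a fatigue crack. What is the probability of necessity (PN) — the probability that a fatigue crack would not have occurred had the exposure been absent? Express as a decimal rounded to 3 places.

p₁ = 0.47, p₀ = 0.084.
Under exogeneity and monotonicity, PN = (p₁ − p₀) / p₁.
PN = (0.47 − 0.084) / 0.47 = 0.386 / 0.47 ≈ 0.8213

PN ≈ 0.821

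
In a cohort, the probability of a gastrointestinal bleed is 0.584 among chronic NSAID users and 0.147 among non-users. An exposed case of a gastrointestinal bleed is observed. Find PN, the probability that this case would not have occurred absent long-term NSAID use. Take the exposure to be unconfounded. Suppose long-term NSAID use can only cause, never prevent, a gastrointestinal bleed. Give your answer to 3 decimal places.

Let p₁ = 0.584, p₀ = 0.147.
Under exogeneity and monotonicity, PN = (p₁ − p₀) / p₁.
PN = (0.584 − 0.147) / 0.584 = 0.437 / 0.584 ≈ 0.7483

PN ≈ 0.748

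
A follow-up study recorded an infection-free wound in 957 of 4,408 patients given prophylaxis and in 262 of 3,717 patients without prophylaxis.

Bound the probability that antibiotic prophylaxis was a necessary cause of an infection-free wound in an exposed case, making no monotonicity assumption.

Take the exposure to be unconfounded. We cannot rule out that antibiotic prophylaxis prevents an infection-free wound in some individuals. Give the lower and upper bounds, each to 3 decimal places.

0.675 ≤ PN ≤ 1.000

p₁ = P(outcome | exposed) = 957/4408 = 0.21711
p₀ = P(outcome | unexposed) = 262/3717 = 0.070487
Under exogeneity alone the bounds on PN are max{0,(p₁−p₀)/p₁} ≤ PN ≤ min{1,(1−p₀)/p₁}.
  lower = (p₁ − p₀)/p₁ = 0.14662 / 0.21711 ≈ 0.6753
  upper = min{1, (1 − p₀)/p₁} = 0.92951 / 0.21711 ≈ 4.2814 → capped at 1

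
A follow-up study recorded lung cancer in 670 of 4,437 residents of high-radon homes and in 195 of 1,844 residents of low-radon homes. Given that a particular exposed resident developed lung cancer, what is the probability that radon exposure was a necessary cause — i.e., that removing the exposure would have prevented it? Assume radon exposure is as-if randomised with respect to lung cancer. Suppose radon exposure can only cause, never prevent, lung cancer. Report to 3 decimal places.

PN ≈ 0.300

p₁ = P(outcome | exposed) = 670/4437 = 0.151
p₀ = P(outcome | unexposed) = 195/1844 = 0.10575
Under exogeneity and monotonicity, PN = (p₁ − p₀) / p₁.
PN = (0.151 − 0.10575) / 0.151 = 0.045255 / 0.151 ≈ 0.2997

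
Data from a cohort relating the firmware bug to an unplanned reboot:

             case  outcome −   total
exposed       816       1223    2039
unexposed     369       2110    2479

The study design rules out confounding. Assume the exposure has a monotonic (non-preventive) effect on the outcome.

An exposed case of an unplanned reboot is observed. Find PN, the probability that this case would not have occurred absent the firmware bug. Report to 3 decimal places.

p₁ = P(outcome | exposed) = 816/2039 = 0.4002
p₀ = P(outcome | unexposed) = 369/2479 = 0.14885
Under exogeneity and monotonicity, PN = (p₁ − p₀)/p₁.
PN = (0.4002 − 0.14885) / 0.4002 ≈ 0.6281

PN ≈ 0.628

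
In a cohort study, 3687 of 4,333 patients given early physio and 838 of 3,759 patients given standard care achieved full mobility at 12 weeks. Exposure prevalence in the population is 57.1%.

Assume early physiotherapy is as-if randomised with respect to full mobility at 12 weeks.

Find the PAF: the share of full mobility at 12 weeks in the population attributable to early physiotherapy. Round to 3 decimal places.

PAF ≈ 0.617

p₁ = P(outcome | exposed) = 3687/4333 = 0.85091
p₀ = P(outcome | unexposed) = 838/3759 = 0.22293
Overall risk P(Y=1) = π·p₁ + (1−π)·p₀ = 0.571×0.85091 + 0.429×0.22293 = 0.58151.
Under exogeneity, PAF = [P(Y=1) − p₀] / P(Y=1).
PAF = (0.58151 − 0.22293) / 0.58151 ≈ 0.6166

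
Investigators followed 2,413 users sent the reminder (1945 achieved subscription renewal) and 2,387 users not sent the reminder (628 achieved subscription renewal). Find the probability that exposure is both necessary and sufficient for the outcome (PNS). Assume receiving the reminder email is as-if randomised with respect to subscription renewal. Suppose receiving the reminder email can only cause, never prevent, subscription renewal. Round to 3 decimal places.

p₁ = P(outcome | exposed) = 1945/2413 = 0.80605
p₀ = P(outcome | unexposed) = 628/2387 = 0.26309
Under exogeneity and monotonicity, PNS = p₁ − p₀.
PNS = 0.80605 − 0.26309 = 0.54296

PNS ≈ 0.543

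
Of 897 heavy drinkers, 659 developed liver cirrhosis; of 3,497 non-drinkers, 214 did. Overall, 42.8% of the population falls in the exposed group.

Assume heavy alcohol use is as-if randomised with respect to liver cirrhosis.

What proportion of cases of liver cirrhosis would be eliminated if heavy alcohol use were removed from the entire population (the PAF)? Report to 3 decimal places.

p₁ = P(outcome | exposed) = 659/897 = 0.73467
p₀ = P(outcome | unexposed) = 214/3497 = 0.061195
Overall risk P(Y=1) = π·p₁ + (1−π)·p₀ = 0.428×0.73467 + 0.572×0.061195 = 0.34944.
Under exogeneity, PAF = [P(Y=1) − p₀] / P(Y=1).
PAF = (0.34944 − 0.061195) / 0.34944 ≈ 0.8249

PAF ≈ 0.825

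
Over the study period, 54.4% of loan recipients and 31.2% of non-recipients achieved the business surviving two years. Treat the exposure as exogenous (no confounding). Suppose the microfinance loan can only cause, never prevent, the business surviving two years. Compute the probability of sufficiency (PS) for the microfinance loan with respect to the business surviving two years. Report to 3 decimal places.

PS ≈ 0.337

p₁ = 0.544, p₀ = 0.312.
Under exogeneity and monotonicity, PS = (p₁ − p₀) / (1 − p₀).
PS = (0.544 − 0.312) / (1 − 0.312) = 0.232 / 0.688 ≈ 0.3372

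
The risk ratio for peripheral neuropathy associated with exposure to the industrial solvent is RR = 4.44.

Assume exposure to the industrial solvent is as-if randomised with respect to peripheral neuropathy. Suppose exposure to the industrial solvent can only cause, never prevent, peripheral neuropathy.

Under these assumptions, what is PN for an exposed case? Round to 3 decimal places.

Under exogeneity and monotonicity, PN = (RR − 1) / RR = 1 − 1/RR.
PN = (4.44 − 1) / 4.44 = 3.44 / 4.44 ≈ 0.7748

PN ≈ 0.775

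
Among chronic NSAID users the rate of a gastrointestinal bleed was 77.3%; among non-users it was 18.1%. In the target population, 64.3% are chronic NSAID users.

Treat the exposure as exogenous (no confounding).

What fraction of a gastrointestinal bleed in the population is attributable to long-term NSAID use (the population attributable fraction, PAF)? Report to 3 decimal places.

p₁ = 0.773, p₀ = 0.181.
Overall risk P(Y=1) = π·p₁ + (1−π)·p₀ = 0.643×0.773 + 0.357×0.181 = 0.56166.
Under exogeneity, PAF = [P(Y=1) − p₀] / P(Y=1).
PAF = (0.56166 − 0.181) / 0.56166 ≈ 0.6777

PAF ≈ 0.678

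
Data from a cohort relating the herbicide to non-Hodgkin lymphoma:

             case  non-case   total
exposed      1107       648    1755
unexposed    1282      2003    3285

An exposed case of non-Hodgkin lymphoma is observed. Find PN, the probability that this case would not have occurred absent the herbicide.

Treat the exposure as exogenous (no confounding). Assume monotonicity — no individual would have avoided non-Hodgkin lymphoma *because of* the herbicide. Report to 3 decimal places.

p₁ = P(outcome | exposed) = 1107/1755 = 0.63077
p₀ = P(outcome | unexposed) = 1282/3285 = 0.39026
Under exogeneity and monotonicity, PN = (p₁ − p₀)/p₁.
PN = (0.63077 − 0.39026) / 0.63077 ≈ 0.3813

PN ≈ 0.381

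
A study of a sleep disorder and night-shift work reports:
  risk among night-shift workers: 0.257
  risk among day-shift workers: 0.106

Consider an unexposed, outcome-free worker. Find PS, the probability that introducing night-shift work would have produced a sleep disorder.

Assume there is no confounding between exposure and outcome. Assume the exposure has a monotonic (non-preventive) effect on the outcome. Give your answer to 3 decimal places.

Let p₁ = 0.257, p₀ = 0.106.
Under exogeneity and monotonicity, PS = (p₁ − p₀) / (1 − p₀).
PS = (0.257 − 0.106) / (1 − 0.106) = 0.151 / 0.894 ≈ 0.1689

PS ≈ 0.169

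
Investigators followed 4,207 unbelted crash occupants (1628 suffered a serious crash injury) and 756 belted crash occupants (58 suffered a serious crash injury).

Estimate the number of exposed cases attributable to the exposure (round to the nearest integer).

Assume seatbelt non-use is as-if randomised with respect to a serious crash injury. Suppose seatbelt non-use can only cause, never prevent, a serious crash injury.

about 1305 cases

p₁ = P(outcome | exposed) = 1628/4207 = 0.38697
p₀ = P(outcome | unexposed) = 58/756 = 0.07672
PN = (p₁ − p₀)/p₁ = (0.38697 − 0.07672) / 0.38697 ≈ 0.80174.
Attributable cases ≈ PN × (exposed cases) = 0.80174 × 1628 ≈ 1305.24.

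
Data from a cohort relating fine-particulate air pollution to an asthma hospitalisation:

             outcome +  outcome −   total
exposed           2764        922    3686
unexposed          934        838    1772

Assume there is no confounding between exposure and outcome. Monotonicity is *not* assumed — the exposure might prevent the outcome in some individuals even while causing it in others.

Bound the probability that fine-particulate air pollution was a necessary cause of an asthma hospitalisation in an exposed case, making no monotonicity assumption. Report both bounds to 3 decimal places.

p₁ = P(outcome | exposed) = 2764/3686 = 0.74986
p₀ = P(outcome | unexposed) = 934/1772 = 0.52709
Under exogeneity alone the bounds on PN are max{0,(p₁−p₀)/p₁} ≤ PN ≤ min{1,(1−p₀)/p₁}.
  lower = (p₁ − p₀)/p₁ = 0.22278 / 0.74986 ≈ 0.2971
  upper = min{1, (1 − p₀)/p₁} = 0.47291 / 0.74986 ≈ 0.6307

0.297 ≤ PN ≤ 0.631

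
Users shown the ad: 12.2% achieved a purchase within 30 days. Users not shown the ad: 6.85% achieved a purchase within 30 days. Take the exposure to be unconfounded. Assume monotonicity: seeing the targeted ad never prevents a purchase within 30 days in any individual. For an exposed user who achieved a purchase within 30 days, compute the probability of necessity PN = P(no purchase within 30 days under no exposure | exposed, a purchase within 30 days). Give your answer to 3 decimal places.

PN ≈ 0.439

p₁ = 0.122, p₀ = 0.0685.
Under exogeneity and monotonicity, PN = (p₁ − p₀) / p₁.
PN = (0.122 − 0.0685) / 0.122 = 0.0535 / 0.122 ≈ 0.4385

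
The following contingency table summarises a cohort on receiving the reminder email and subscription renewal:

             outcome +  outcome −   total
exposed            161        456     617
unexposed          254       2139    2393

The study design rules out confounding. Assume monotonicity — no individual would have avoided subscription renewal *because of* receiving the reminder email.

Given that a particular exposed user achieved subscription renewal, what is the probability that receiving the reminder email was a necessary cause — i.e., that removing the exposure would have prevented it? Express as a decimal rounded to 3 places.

p₁ = P(outcome | exposed) = 161/617 = 0.26094
p₀ = P(outcome | unexposed) = 254/2393 = 0.10614
Under exogeneity and monotonicity, PN = (p₁ − p₀) / p₁.
PN = (0.26094 − 0.10614) / 0.26094 = 0.1548 / 0.26094 ≈ 0.5932

PN ≈ 0.593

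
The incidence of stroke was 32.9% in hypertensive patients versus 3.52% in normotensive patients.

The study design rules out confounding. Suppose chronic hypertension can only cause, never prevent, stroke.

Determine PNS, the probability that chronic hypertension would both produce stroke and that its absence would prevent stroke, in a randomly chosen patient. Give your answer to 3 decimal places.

p₁ = 0.329, p₀ = 0.0352.
Under exogeneity and monotonicity, PNS = p₁ − p₀.
PNS = 0.329 − 0.0352 = 0.2938

PNS ≈ 0.294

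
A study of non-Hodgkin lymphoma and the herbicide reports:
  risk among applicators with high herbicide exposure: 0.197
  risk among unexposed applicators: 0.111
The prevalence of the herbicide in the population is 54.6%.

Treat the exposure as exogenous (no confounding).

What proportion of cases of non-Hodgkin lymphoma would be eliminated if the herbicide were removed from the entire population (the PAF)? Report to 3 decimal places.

Let p₁ = 0.197, p₀ = 0.111.
Overall risk P(Y=1) = π·p₁ + (1−π)·p₀ = 0.546×0.197 + 0.454×0.111 = 0.15796.
Under exogeneity, PAF = [P(Y=1) − p₀] / P(Y=1).
PAF = (0.15796 − 0.111) / 0.15796 ≈ 0.2973

PAF ≈ 0.297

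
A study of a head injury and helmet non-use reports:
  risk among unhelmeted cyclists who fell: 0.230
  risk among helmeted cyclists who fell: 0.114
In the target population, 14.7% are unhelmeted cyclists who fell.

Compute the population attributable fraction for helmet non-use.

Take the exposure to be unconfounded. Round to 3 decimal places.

Let p₁ = 0.23, p₀ = 0.114.
Overall risk P(Y=1) = π·p₁ + (1−π)·p₀ = 0.147×0.23 + 0.853×0.114 = 0.13105.
Under exogeneity, PAF = [P(Y=1) − p₀] / P(Y=1).
PAF = (0.13105 − 0.114) / 0.13105 ≈ 0.1301

PAF ≈ 0.130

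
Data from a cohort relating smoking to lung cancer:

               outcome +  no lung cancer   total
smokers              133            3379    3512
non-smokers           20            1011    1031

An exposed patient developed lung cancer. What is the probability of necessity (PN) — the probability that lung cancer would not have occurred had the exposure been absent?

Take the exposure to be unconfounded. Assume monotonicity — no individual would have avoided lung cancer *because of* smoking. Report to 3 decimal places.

PN ≈ 0.488

p₁ = P(outcome | exposed) = 133/3512 = 0.03787
p₀ = P(outcome | unexposed) = 20/1031 = 0.019399
Under exogeneity and monotonicity, PN = (p₁ − p₀)/p₁.
PN = (0.03787 − 0.019399) / 0.03787 ≈ 0.4878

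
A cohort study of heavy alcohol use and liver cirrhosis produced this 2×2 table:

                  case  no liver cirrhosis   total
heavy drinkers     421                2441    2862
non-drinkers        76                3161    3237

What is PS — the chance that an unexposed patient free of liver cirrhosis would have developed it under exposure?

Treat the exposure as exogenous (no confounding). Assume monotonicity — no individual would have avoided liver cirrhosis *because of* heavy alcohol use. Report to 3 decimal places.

PS ≈ 0.127

p₁ = P(outcome | exposed) = 421/2862 = 0.1471
p₀ = P(outcome | unexposed) = 76/3237 = 0.023479
Under exogeneity and monotonicity, PS = (p₁ − p₀) / (1 − p₀).
PS = (0.1471 − 0.023479) / (1 − 0.023479) = 0.12362 / 0.97652 ≈ 0.1266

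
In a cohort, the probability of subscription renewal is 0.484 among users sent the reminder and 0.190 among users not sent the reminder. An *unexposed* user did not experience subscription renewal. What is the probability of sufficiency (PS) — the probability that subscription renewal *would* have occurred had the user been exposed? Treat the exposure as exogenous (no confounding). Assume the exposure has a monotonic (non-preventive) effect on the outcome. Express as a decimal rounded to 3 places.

Let p₁ = 0.484, p₀ = 0.19.
Under exogeneity and monotonicity, PS = (p₁ − p₀) / (1 − p₀).
PS = (0.484 − 0.19) / (1 − 0.19) = 0.294 / 0.81 ≈ 0.3630

PS ≈ 0.363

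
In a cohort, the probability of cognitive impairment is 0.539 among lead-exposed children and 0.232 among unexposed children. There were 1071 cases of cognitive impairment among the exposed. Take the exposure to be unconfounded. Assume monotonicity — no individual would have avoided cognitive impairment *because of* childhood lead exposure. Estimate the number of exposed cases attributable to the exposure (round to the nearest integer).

Let p₁ = 0.539, p₀ = 0.232.
PN = (p₁ − p₀)/p₁ = (0.539 − 0.232) / 0.539 ≈ 0.56957.
Attributable cases ≈ PN × (exposed cases) = 0.56957 × 1071 ≈ 610.01.

about 610 cases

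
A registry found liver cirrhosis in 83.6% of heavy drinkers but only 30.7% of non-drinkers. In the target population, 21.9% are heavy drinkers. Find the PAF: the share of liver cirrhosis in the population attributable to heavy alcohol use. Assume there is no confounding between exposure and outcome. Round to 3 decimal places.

p₁ = 0.836, p₀ = 0.307.
Overall risk P(Y=1) = π·p₁ + (1−π)·p₀ = 0.219×0.836 + 0.781×0.307 = 0.42285.
Under exogeneity, PAF = [P(Y=1) − p₀] / P(Y=1).
PAF = (0.42285 − 0.307) / 0.42285 ≈ 0.2740

PAF ≈ 0.274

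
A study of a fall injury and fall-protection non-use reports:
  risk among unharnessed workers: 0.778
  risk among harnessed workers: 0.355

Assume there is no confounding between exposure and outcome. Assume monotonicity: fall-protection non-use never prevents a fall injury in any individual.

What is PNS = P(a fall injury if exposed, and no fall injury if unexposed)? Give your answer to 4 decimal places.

PNS ≈ 0.4230

Let p₁ = 0.778, p₀ = 0.355.
Under exogeneity and monotonicity, PNS = p₁ − p₀.
PNS = 0.778 − 0.355 = 0.423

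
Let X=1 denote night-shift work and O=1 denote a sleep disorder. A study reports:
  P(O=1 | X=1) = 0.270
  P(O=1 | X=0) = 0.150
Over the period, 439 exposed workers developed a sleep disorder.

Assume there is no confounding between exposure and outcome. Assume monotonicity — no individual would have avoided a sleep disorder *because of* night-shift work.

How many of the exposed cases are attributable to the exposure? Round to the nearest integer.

about 195 cases

Let p₁ = 0.27, p₀ = 0.15.
PN = (p₁ − p₀)/p₁ = (0.27 − 0.15) / 0.27 ≈ 0.44444.
Attributable cases ≈ PN × (exposed cases) = 0.44444 × 439 ≈ 195.11.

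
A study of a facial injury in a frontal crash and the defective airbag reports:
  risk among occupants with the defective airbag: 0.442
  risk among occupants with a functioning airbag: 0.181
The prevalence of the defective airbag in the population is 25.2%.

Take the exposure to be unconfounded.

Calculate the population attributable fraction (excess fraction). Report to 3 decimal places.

PAF ≈ 0.267

Let p₁ = 0.442, p₀ = 0.181.
Overall risk P(Y=1) = π·p₁ + (1−π)·p₀ = 0.252×0.442 + 0.748×0.181 = 0.24677.
Under exogeneity, PAF = [P(Y=1) − p₀] / P(Y=1).
PAF = (0.24677 − 0.181) / 0.24677 ≈ 0.2665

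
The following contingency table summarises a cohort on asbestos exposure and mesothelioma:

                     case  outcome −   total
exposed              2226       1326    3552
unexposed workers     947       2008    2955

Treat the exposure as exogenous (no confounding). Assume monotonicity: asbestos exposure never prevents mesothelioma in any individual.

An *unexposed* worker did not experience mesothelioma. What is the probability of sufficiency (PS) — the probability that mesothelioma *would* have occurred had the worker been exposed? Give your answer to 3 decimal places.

PS ≈ 0.451

p₁ = P(outcome | exposed) = 2226/3552 = 0.62669
p₀ = P(outcome | unexposed) = 947/2955 = 0.32047
Under exogeneity and monotonicity, PS = (p₁ − p₀)/(1 − p₀).
PS = (0.62669 − 0.32047) / 0.67953 ≈ 0.4506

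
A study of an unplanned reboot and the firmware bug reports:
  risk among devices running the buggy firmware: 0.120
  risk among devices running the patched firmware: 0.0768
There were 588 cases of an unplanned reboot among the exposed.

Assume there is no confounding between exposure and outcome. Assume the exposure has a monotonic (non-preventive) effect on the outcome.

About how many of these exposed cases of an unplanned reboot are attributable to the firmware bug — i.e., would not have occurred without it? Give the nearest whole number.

Let p₁ = 0.12, p₀ = 0.0768.
PN = (p₁ − p₀)/p₁ = (0.12 − 0.0768) / 0.12 ≈ 0.36000.
Attributable cases ≈ PN × (exposed cases) = 0.36000 × 588 ≈ 211.68.

about 212 cases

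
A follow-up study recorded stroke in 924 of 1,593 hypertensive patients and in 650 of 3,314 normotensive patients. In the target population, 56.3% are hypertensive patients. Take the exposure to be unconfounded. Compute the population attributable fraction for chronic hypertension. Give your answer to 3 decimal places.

p₁ = P(outcome | exposed) = 924/1593 = 0.58004
p₀ = P(outcome | unexposed) = 650/3314 = 0.19614
Overall risk P(Y=1) = π·p₁ + (1−π)·p₀ = 0.563×0.58004 + 0.437×0.19614 = 0.41227.
Under exogeneity, PAF = [P(Y=1) − p₀] / P(Y=1).
PAF = (0.41227 − 0.19614) / 0.41227 ≈ 0.5243

PAF ≈ 0.524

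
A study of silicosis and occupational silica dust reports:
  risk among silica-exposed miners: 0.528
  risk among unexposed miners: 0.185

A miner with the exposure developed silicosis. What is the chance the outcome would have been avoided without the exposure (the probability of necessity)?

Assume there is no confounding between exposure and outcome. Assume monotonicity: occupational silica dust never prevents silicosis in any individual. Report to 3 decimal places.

Let p₁ = 0.528, p₀ = 0.185.
Under exogeneity and monotonicity, PN = (p₁ − p₀) / p₁.
PN = (0.528 − 0.185) / 0.528 = 0.343 / 0.528 ≈ 0.6496

PN ≈ 0.650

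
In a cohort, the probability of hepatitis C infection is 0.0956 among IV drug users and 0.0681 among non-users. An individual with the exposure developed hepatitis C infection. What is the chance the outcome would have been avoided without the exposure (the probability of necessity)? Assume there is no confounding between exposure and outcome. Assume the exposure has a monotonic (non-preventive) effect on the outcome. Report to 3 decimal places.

PN ≈ 0.288

Let p₁ = 0.0956, p₀ = 0.0681.
Under exogeneity and monotonicity, PN = (p₁ − p₀) / p₁.
PN = (0.0956 − 0.0681) / 0.0956 = 0.0275 / 0.0956 ≈ 0.2877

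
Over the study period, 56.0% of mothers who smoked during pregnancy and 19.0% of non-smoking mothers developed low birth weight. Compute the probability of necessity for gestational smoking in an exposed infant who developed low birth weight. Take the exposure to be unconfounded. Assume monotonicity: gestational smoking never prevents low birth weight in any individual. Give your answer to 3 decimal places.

PN ≈ 0.661

p₁ = 0.56, p₀ = 0.19.
Under exogeneity and monotonicity, PN = (p₁ − p₀) / p₁.
PN = (0.56 − 0.19) / 0.56 = 0.37 / 0.56 ≈ 0.6607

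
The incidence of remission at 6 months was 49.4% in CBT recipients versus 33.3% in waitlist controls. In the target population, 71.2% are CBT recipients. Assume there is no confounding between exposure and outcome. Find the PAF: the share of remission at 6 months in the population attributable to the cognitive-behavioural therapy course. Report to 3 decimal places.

p₁ = 0.494, p₀ = 0.333.
Overall risk P(Y=1) = π·p₁ + (1−π)·p₀ = 0.712×0.494 + 0.288×0.333 = 0.44763.
Under exogeneity, PAF = [P(Y=1) − p₀] / P(Y=1).
PAF = (0.44763 − 0.333) / 0.44763 ≈ 0.2561

PAF ≈ 0.256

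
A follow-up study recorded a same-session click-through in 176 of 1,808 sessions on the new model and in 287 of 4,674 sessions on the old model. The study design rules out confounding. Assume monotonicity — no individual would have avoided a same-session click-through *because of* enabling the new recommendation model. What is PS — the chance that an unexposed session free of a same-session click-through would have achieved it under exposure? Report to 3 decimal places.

PS ≈ 0.038

p₁ = P(outcome | exposed) = 176/1808 = 0.097345
p₀ = P(outcome | unexposed) = 287/4674 = 0.061404
Under exogeneity and monotonicity, PS = (p₁ − p₀) / (1 − p₀).
PS = (0.097345 − 0.061404) / (1 − 0.061404) = 0.035942 / 0.9386 ≈ 0.0383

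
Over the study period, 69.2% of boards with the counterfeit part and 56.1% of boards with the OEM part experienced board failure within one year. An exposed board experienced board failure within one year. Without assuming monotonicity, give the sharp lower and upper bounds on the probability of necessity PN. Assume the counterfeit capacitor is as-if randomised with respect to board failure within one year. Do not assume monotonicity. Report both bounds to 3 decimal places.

p₁ = 0.692, p₀ = 0.561.
Under exogeneity alone the bounds on PN are max{0,(p₁−p₀)/p₁} ≤ PN ≤ min{1,(1−p₀)/p₁}.
  lower = (p₁ − p₀)/p₁ = 0.131 / 0.692 ≈ 0.1893
  upper = min{1, (1 − p₀)/p₁} = 0.439 / 0.692 ≈ 0.6344

0.189 ≤ PN ≤ 0.634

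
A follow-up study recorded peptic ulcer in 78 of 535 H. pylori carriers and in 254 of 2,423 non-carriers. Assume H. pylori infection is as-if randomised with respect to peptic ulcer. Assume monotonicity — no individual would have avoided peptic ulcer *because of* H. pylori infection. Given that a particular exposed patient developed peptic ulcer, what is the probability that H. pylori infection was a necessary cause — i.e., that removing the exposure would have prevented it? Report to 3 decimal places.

p₁ = P(outcome | exposed) = 78/535 = 0.14579
p₀ = P(outcome | unexposed) = 254/2423 = 0.10483
Under exogeneity and monotonicity, PN = (p₁ − p₀) / p₁.
PN = (0.14579 − 0.10483) / 0.14579 = 0.040966 / 0.14579 ≈ 0.2810

PN ≈ 0.281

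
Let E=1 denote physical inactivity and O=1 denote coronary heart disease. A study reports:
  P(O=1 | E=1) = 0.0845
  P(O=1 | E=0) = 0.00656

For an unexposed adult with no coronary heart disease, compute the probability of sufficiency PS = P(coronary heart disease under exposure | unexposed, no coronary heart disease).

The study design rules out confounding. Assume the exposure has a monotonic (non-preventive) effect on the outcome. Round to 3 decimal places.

Let p₁ = 0.0845, p₀ = 0.00656.
Under exogeneity and monotonicity, PS = (p₁ − p₀) / (1 − p₀).
PS = (0.0845 − 0.00656) / (1 − 0.00656) = 0.07794 / 0.99344 ≈ 0.0785

PS ≈ 0.078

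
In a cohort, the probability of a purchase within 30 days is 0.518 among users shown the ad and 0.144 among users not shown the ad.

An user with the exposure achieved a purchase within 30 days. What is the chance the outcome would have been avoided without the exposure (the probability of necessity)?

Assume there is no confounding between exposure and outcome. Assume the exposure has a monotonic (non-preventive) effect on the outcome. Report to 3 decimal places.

Let p₁ = 0.518, p₀ = 0.144.
Under exogeneity and monotonicity, PN = (p₁ − p₀) / p₁.
PN = (0.518 − 0.144) / 0.518 = 0.374 / 0.518 ≈ 0.7220

PN ≈ 0.722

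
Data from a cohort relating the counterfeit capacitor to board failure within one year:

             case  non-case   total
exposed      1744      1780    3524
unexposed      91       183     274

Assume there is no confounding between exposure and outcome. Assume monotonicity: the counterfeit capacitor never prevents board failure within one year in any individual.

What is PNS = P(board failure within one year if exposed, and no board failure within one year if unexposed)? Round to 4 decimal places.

p₁ = P(outcome | exposed) = 1744/3524 = 0.49489
p₀ = P(outcome | unexposed) = 91/274 = 0.33212
Under exogeneity and monotonicity, PNS = p₁ − p₀.
PNS = 0.49489 − 0.33212 = 0.16278

PNS ≈ 0.1628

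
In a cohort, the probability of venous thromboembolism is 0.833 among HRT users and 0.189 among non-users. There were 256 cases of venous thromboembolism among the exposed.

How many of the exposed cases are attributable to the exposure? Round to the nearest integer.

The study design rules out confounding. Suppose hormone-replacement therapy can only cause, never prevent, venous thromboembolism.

about 198 cases

Let p₁ = 0.833, p₀ = 0.189.
PN = (p₁ − p₀)/p₁ = (0.833 − 0.189) / 0.833 ≈ 0.77311.
Attributable cases ≈ PN × (exposed cases) = 0.77311 × 256 ≈ 197.92.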